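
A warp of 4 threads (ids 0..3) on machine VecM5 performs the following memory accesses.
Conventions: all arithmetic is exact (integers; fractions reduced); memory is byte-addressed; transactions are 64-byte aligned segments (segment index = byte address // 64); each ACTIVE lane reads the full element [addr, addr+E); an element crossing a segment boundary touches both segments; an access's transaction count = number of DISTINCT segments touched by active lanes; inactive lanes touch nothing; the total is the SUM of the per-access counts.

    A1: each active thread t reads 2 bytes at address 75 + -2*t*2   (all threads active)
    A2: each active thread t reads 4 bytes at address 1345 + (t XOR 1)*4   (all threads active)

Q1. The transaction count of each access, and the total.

A1: 2 transactions
A2: 1 transaction

Answer: 2,1; total 3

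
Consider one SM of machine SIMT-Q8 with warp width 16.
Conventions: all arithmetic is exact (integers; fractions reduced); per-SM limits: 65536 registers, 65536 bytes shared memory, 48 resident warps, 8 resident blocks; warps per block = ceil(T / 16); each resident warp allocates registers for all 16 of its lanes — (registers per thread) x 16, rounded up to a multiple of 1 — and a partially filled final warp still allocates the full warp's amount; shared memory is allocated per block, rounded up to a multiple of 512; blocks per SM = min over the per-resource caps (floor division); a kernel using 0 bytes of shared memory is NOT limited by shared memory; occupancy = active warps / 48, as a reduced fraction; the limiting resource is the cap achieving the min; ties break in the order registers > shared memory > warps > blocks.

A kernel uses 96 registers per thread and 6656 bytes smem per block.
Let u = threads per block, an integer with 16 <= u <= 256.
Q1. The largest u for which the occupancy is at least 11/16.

Answer: u = 224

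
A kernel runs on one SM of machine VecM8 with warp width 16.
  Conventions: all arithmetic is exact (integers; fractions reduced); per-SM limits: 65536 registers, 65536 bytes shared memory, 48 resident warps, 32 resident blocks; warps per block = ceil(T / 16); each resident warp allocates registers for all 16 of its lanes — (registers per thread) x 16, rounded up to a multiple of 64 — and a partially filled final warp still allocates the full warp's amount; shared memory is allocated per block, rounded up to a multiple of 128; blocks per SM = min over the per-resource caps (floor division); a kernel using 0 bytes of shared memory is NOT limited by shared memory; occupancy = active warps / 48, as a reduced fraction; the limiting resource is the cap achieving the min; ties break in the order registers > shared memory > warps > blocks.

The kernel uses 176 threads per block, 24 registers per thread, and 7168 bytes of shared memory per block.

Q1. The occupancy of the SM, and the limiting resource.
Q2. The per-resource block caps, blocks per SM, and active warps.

Answer: occupancy 11/12, limited by warps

registers: 15 blocks
shared memory: 9 blocks
warps: 4 blocks
blocks: 32 blocks

Answer: 4 blocks, 44 active warps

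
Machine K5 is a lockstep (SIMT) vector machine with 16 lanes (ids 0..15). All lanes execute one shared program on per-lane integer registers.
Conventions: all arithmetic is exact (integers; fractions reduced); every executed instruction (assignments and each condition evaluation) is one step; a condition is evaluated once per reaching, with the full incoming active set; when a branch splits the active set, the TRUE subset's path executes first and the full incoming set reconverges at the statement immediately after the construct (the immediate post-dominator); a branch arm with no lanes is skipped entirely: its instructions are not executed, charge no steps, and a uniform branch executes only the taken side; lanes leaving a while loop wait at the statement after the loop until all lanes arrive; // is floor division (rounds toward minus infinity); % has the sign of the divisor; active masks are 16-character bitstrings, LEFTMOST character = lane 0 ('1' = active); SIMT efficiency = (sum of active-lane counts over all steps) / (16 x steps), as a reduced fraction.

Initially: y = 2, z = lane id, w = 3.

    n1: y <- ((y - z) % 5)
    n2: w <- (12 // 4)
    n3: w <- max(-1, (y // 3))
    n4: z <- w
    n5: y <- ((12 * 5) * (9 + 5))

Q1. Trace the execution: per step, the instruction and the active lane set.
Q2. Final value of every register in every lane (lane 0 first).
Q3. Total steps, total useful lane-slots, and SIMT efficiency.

step 0: y <- ((y - z) % 5)           1111111111111111
step 1: w <- (12 // 4)               1111111111111111
step 2: w <- max(-1, (y // 3))       1111111111111111
step 3: z <- w                       1111111111111111
step 4: y <- ((12 * 5) * (9 + 5))    1111111111111111

Answer: 5 steps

y: 840,840,840,840,840,840,840,840,840,840,840,840,840,840,840,840
z: 0,0,0,1,1,0,0,0,1,1,0,0,0,1,1,0
w: 0,0,0,1,1,0,0,0,1,1,0,0,0,1,1,0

steps = 5; useful = 80; efficiency = 80/80 = 1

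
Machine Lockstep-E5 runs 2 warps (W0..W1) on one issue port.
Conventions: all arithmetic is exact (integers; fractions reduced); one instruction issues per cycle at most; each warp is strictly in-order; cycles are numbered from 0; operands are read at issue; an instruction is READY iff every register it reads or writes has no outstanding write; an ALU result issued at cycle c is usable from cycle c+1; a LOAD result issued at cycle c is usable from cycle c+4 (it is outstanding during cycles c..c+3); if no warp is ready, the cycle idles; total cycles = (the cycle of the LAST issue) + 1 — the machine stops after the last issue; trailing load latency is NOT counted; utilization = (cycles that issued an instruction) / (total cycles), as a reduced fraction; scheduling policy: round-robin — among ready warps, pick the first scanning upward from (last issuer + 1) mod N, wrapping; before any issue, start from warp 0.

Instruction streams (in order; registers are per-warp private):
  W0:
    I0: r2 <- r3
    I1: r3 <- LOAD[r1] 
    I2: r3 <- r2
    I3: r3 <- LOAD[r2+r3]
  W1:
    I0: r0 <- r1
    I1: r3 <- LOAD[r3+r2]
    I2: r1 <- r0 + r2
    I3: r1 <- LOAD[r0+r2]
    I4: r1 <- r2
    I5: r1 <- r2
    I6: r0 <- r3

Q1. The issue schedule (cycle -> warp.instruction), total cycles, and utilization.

cycle 0: W0.I0
cycle 1: W1.I0
cycle 2: W0.I1
cycle 3: W1.I1
cycle 4: W1.I2
cycle 5: W1.I3
cycle 6: W0.I2
cycle 7: W0.I3
cycle 8: idle
cycle 9: W1.I4
cycle 10: W1.I5
cycle 11: W1.I6

Answer: 12 cycles, utilization 11/12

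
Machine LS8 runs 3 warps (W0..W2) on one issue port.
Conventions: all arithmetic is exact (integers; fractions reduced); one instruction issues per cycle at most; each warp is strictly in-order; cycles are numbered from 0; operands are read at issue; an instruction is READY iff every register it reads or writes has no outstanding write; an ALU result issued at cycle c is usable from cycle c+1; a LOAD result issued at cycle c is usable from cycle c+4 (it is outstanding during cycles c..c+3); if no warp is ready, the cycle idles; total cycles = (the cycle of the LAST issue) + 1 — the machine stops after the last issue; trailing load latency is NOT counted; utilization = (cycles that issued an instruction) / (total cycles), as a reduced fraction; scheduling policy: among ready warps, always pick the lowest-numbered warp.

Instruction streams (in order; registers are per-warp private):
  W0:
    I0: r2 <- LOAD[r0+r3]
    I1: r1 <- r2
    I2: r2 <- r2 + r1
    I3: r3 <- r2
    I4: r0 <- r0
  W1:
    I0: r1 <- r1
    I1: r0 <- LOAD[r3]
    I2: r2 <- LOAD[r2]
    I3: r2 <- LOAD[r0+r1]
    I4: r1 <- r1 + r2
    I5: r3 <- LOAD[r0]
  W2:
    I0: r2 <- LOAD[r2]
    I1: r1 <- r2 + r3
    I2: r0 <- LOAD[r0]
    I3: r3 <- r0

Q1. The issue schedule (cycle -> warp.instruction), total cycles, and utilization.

cycle 0: W0.I0
cycle 1: W1.I0
cycle 2: W1.I1
cycle 3: W1.I2
cycle 4: W0.I1
cycle 5: W0.I2
cycle 6: W0.I3
cycle 7: W0.I4
cycle 8: W1.I3
cycle 9: W2.I0
cycle 10: idle
cycle 11: idle
cycle 12: W1.I4
cycle 13: W1.I5
cycle 14: W2.I1
cycle 15: W2.I2
cycle 16: idle
cycle 17: idle
cycle 18: idle
cycle 19: W2.I3

Answer: 20 cycles, utilization 3/4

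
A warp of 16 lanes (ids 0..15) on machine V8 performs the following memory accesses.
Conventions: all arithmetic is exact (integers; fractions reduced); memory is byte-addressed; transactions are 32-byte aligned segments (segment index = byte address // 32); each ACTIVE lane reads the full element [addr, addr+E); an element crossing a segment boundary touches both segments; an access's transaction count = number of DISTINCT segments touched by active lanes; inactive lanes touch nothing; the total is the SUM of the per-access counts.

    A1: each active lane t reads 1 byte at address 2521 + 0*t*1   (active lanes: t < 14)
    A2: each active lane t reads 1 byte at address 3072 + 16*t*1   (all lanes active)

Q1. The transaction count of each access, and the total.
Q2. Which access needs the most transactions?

A1: 1 transaction
A2: 8 transactions

Answer: 1,8; total 9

Answer: A2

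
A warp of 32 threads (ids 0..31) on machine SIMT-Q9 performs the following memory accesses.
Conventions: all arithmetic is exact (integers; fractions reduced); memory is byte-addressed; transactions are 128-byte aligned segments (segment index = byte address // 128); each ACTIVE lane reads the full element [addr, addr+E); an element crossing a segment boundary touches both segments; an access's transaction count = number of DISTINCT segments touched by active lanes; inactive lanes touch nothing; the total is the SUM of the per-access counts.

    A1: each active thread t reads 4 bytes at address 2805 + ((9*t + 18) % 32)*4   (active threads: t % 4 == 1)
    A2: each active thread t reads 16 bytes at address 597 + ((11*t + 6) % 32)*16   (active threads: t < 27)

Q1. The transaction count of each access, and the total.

A1: 1 transaction
A2: 5 transactions

Answer: 1,5; total 6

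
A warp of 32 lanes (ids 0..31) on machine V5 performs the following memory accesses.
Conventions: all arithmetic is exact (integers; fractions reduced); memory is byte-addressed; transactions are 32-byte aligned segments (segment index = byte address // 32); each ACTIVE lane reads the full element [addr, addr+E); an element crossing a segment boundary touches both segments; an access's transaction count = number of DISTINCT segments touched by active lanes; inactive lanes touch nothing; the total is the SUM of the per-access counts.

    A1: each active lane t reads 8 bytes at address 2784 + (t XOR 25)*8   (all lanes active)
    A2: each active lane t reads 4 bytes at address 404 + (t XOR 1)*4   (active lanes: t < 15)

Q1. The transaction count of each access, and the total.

A1: 8 transactions
A2: 3 transactions

Answer: 8,3; total 11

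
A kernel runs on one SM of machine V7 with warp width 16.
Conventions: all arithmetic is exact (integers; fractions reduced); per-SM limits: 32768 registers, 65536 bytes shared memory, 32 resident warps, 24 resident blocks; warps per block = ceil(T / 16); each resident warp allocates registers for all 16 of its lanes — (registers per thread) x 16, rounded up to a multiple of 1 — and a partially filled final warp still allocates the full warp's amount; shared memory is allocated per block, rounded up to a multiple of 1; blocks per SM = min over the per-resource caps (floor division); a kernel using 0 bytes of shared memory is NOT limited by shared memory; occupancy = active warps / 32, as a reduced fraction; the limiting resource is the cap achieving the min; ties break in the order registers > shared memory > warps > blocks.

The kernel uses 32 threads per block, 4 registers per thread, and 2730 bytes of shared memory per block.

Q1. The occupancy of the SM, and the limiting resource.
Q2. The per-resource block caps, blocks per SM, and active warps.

Answer: occupancy 1, limited by warps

registers: 256 blocks
shared memory: 24 blocks
warps: 16 blocks
blocks: 24 blocks

Answer: 16 blocks, 32 active warps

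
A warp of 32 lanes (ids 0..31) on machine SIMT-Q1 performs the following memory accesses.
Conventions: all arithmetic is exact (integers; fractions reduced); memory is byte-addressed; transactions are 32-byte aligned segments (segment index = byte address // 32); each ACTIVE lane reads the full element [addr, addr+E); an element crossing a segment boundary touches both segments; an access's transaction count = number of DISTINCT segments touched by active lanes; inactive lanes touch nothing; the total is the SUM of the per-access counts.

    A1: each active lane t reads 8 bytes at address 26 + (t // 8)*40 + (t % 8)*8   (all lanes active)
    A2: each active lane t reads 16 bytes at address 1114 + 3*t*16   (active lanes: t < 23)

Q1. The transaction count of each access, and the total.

A1: 7 transactions
A2: 35 transactions

Answer: 7,35; total 42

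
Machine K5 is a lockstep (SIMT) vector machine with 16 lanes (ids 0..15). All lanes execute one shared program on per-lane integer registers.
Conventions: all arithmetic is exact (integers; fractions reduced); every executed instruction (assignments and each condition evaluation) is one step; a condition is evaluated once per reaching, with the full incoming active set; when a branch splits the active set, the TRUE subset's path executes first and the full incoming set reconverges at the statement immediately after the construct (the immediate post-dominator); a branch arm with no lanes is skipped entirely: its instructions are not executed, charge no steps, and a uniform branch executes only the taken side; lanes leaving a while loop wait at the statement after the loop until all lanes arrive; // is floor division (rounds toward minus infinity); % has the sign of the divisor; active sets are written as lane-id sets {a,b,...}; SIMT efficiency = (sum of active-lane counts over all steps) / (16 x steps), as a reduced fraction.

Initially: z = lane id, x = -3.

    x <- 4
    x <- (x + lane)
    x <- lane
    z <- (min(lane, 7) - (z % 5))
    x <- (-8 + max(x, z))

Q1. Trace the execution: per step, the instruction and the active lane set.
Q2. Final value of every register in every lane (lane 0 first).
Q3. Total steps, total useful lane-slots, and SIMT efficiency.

step 0: x <- 4                       {0,1,2,3,4,5,6,7,8,9,10,11,12,13,14,15}
step 1: x <- (x + lane)              {0,1,2,3,4,5,6,7,8,9,10,11,12,13,14,15}
step 2: x <- lane                    {0,1,2,3,4,5,6,7,8,9,10,11,12,13,14,15}
step 3: z <- (min(lane, 7) - (z % 5)) {0,1,2,3,4,5,6,7,8,9,10,11,12,13,14,15}
step 4: x <- (-8 + max(x, z))        {0,1,2,3,4,5,6,7,8,9,10,11,12,13,14,15}

Answer: 5 steps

z: 0,0,0,0,0,5,5,5,4,3,7,6,5,4,3,7
x: -8,-7,-6,-5,-4,-3,-2,-1,0,1,2,3,4,5,6,7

steps = 5; useful = 80; efficiency = 80/80 = 1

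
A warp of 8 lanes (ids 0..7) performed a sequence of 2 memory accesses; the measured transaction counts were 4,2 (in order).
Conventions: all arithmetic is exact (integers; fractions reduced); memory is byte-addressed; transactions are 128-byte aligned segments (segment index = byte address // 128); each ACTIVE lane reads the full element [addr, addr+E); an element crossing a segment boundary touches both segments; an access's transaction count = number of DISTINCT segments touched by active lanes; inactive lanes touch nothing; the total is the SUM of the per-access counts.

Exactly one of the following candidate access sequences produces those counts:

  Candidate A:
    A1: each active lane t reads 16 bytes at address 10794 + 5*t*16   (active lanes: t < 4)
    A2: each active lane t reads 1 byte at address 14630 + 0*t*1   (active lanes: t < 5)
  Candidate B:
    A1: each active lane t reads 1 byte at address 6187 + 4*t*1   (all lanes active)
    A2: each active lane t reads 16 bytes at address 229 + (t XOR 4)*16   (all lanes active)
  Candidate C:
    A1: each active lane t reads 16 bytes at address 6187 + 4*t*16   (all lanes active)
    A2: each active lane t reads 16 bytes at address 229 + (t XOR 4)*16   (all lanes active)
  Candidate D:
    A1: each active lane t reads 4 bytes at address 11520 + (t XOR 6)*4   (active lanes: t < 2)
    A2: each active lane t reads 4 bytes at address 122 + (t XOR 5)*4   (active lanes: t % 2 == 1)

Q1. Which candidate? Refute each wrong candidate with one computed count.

A: A1 gives 3 transactions, not 4
B: A1 gives 1 transaction, not 4
D: A1 gives 1 transaction, not 4
C: all counts match (4,2)

Answer: C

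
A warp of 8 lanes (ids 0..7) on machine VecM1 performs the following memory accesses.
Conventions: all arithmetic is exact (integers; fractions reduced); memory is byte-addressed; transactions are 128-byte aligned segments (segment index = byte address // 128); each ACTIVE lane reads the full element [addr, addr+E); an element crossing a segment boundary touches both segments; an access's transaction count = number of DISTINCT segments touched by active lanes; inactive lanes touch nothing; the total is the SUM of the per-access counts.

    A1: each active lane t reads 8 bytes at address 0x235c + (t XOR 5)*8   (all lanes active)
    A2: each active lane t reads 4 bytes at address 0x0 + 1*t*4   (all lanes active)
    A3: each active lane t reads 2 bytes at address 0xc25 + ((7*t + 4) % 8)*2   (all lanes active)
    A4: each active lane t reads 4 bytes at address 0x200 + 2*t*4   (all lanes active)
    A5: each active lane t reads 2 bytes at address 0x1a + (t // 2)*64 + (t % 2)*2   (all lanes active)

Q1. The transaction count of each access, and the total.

A1: 2 transactions
A2: 1 transaction
A3: 1 transaction
A4: 1 transaction
A5: 2 transactions

Answer: 2,1,1,1,2; total 7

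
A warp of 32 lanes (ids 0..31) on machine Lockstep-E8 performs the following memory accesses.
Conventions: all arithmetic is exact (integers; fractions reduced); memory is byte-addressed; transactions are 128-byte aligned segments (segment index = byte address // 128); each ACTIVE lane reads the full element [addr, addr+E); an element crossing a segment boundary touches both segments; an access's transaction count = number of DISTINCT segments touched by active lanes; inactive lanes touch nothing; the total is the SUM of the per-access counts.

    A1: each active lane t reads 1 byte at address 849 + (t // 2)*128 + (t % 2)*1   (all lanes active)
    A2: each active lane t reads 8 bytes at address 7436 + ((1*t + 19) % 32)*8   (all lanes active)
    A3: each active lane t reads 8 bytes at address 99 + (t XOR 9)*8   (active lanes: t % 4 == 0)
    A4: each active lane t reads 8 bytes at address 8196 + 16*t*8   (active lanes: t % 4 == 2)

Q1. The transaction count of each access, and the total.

A1: 16 transactions
A2: 3 transactions
A3: 3 transactions
A4: 8 transactions

Answer: 16,3,3,8; total 30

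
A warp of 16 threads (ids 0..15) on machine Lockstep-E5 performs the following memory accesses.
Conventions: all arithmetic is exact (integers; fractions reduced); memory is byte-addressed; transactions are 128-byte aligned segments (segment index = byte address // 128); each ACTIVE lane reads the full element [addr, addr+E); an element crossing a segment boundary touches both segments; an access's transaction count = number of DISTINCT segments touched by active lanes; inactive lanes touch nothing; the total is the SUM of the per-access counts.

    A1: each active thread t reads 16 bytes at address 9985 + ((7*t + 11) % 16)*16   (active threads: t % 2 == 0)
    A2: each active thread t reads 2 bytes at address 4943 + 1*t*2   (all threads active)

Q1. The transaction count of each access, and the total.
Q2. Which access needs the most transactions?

A1: 3 transactions
A2: 1 transaction

Answer: 3,1; total 4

Answer: A1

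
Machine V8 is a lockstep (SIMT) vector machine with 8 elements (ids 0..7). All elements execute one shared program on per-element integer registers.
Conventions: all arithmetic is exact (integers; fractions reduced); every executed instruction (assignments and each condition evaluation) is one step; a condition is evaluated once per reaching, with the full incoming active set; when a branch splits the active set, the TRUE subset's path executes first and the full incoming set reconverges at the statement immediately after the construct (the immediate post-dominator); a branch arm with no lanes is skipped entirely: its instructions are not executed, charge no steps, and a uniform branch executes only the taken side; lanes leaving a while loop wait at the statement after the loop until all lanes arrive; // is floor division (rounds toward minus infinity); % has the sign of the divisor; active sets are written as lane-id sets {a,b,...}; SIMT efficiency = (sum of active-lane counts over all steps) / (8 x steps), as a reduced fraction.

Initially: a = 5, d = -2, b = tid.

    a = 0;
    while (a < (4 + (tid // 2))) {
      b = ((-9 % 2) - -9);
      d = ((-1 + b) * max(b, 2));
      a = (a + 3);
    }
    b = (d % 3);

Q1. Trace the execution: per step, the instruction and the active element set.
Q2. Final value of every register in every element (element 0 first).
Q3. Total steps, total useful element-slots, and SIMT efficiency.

step 0: a <- 0                       {0,1,2,3,4,5,6,7}
step 1: eval (a < (4 + (tid // 2)))  {0,1,2,3,4,5,6,7}
step 2: b <- ((-9 % 2) - -9)         {0,1,2,3,4,5,6,7}
step 3: d <- ((-1 + b) * max(b, 2))  {0,1,2,3,4,5,6,7}
step 4: a <- (a + 3)                 {0,1,2,3,4,5,6,7}
step 5: eval (a < (4 + (tid // 2)))  {0,1,2,3,4,5,6,7}
step 6: b <- ((-9 % 2) - -9)         {0,1,2,3,4,5,6,7}
step 7: d <- ((-1 + b) * max(b, 2))  {0,1,2,3,4,5,6,7}
step 8: a <- (a + 3)                 {0,1,2,3,4,5,6,7}
step 9: eval (a < (4 + (tid // 2)))  {0,1,2,3,4,5,6,7}
step 10: b <- ((-9 % 2) - -9)         {6,7}
step 11: d <- ((-1 + b) * max(b, 2))  {6,7}
step 12: a <- (a + 3)                 {6,7}
step 13: eval (a < (4 + (tid // 2)))  {6,7}
step 14: b <- (d % 3)                 {0,1,2,3,4,5,6,7}

Answer: 15 steps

a: 6,6,6,6,6,6,9,9
d: 90,90,90,90,90,90,90,90
b: 0,0,0,0,0,0,0,0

steps = 15; useful = 96; efficiency = 96/120 = 4/5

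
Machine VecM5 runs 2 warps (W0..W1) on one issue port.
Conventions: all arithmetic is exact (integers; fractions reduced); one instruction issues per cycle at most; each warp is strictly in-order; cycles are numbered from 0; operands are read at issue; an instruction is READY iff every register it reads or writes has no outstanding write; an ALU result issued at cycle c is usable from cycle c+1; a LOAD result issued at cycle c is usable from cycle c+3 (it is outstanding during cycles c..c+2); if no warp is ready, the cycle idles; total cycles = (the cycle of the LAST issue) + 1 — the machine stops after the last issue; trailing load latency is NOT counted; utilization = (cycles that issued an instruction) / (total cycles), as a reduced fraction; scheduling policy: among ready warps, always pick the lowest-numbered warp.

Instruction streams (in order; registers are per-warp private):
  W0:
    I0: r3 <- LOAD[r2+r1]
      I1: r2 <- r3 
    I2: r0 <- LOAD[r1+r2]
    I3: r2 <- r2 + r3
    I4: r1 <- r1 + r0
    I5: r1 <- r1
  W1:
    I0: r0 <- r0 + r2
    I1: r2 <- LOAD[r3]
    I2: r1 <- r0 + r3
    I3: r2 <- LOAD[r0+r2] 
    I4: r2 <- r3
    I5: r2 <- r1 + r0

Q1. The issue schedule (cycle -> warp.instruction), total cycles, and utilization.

cycle 0: W0.I0
cycle 1: W1.I0
cycle 2: W1.I1
cycle 3: W0.I1
cycle 4: W0.I2
cycle 5: W0.I3
cycle 6: W1.I2
cycle 7: W0.I4
cycle 8: W0.I5
cycle 9: W1.I3
cycle 10: idle
cycle 11: idle
cycle 12: W1.I4
cycle 13: W1.I5

Answer: 14 cycles, utilization 6/7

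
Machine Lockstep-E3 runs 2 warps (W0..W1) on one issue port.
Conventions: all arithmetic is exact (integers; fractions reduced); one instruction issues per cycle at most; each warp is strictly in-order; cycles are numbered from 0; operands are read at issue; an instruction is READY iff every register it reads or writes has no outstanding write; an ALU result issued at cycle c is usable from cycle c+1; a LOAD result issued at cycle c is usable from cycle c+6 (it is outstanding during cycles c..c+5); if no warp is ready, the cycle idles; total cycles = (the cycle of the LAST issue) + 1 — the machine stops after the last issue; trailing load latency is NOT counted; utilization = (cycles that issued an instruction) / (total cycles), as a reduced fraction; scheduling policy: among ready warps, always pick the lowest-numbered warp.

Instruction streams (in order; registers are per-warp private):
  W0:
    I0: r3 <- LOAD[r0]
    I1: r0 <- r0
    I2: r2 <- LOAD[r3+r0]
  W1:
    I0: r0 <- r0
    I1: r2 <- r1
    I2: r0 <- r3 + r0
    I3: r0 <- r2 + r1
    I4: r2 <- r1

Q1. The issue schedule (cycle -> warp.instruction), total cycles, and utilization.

cycle 0: W0.I0
cycle 1: W0.I1
cycle 2: W1.I0
cycle 3: W1.I1
cycle 4: W1.I2
cycle 5: W1.I3
cycle 6: W0.I2
cycle 7: W1.I4

Answer: 8 cycles, utilization 1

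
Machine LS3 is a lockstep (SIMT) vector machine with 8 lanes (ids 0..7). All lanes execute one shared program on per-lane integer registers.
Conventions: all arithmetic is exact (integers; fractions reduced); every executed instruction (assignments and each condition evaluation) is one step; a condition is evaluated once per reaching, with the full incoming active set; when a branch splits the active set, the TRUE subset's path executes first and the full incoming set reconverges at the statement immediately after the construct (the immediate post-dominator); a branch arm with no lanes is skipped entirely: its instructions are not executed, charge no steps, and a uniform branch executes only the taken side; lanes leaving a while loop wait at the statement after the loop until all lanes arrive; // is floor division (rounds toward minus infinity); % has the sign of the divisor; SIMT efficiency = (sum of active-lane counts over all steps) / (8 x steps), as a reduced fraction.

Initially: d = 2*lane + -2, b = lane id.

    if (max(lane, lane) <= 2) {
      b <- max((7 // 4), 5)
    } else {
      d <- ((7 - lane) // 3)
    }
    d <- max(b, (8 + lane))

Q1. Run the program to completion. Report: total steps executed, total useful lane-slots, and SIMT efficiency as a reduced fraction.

Answer: 4 steps, 24 useful, 3/4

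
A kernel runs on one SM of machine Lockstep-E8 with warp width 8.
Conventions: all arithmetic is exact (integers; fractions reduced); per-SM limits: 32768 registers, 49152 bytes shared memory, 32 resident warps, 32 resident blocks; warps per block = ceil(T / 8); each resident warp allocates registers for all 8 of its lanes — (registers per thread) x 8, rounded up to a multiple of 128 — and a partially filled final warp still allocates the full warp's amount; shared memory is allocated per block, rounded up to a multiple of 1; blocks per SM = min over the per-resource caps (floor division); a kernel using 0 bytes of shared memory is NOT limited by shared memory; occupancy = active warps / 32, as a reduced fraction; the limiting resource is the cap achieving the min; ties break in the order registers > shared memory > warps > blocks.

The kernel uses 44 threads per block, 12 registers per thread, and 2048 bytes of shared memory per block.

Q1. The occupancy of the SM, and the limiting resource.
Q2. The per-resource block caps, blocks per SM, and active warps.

Answer: occupancy 15/16, limited by warps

registers: 42 blocks
shared memory: 24 blocks
warps: 5 blocks
blocks: 32 blocks

Answer: 5 blocks, 30 active warps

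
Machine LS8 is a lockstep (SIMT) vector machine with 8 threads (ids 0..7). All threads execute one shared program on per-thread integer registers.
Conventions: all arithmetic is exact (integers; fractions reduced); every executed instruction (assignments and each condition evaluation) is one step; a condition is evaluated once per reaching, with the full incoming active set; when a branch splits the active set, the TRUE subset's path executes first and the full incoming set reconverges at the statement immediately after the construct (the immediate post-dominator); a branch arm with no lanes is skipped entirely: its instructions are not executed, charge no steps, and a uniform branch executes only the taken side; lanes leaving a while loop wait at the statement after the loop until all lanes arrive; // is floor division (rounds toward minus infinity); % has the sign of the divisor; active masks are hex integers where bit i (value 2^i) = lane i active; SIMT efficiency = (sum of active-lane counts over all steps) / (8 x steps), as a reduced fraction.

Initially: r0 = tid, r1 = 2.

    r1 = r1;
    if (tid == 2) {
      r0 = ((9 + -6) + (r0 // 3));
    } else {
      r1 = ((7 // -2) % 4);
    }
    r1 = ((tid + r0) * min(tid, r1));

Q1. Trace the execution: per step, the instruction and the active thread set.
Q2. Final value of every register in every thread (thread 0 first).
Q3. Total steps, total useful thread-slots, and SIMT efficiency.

step 0: r1 <- r1                     0xff
step 1: eval (tid == 2)              0xff
step 2: r0 <- ((9 + -6) + (r0 // 3)) 0x04
step 3: r1 <- ((7 // -2) % 4)        0xfb
step 4: r1 <- ((tid + r0) * min(tid, r1)) 0xff

Answer: 5 steps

r0: 0,1,3,3,4,5,6,7
r1: 0,0,10,0,0,0,0,0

steps = 5; useful = 32; efficiency = 32/40 = 4/5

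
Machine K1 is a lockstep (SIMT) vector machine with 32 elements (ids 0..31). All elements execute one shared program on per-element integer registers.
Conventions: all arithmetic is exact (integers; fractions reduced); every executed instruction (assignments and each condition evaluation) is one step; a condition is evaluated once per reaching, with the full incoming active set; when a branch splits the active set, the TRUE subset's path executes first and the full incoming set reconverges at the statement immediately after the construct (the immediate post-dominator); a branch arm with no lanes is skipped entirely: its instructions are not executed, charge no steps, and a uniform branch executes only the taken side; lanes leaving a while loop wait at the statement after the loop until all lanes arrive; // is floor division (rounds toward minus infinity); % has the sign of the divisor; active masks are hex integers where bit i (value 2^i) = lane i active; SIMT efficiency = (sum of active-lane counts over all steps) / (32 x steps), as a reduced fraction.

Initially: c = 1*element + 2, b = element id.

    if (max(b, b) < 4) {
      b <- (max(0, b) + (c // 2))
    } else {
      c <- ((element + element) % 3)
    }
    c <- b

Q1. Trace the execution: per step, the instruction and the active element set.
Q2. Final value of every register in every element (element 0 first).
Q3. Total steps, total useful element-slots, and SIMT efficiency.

step 0: eval (max(b, b) < 4)         0xffffffff
step 1: b <- (max(0, b) + (c // 2))  0x0000000f
step 2: c <- ((element + element) % 3) 0xfffffff0
step 3: c <- b                       0xffffffff

Answer: 4 steps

c: 1,2,4,5,4,5,6,7,8,9,10,11,12,13,14,15,16,17,18,19,20,21,22,23,24,25,26,27,28,29,30,31
b: 1,2,4,5,4,5,6,7,8,9,10,11,12,13,14,15,16,17,18,19,20,21,22,23,24,25,26,27,28,29,30,31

steps = 4; useful = 96; efficiency = 96/128 = 3/4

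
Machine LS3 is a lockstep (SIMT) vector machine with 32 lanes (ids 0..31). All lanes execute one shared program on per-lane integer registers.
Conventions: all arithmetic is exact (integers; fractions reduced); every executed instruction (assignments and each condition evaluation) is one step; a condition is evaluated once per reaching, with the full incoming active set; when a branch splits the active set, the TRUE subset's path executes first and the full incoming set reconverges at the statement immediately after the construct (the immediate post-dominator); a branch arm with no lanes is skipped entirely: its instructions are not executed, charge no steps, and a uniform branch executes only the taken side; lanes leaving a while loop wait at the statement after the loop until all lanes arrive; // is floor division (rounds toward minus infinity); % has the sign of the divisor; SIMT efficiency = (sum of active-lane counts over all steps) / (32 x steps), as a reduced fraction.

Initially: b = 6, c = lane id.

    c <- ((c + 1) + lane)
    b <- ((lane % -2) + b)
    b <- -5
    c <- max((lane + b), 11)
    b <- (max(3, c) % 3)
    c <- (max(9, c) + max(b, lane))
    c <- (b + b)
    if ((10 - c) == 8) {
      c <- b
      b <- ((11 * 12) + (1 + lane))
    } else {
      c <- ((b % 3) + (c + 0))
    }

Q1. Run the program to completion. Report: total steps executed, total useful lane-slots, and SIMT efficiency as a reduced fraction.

Answer: 11 steps, 293 useful, 293/352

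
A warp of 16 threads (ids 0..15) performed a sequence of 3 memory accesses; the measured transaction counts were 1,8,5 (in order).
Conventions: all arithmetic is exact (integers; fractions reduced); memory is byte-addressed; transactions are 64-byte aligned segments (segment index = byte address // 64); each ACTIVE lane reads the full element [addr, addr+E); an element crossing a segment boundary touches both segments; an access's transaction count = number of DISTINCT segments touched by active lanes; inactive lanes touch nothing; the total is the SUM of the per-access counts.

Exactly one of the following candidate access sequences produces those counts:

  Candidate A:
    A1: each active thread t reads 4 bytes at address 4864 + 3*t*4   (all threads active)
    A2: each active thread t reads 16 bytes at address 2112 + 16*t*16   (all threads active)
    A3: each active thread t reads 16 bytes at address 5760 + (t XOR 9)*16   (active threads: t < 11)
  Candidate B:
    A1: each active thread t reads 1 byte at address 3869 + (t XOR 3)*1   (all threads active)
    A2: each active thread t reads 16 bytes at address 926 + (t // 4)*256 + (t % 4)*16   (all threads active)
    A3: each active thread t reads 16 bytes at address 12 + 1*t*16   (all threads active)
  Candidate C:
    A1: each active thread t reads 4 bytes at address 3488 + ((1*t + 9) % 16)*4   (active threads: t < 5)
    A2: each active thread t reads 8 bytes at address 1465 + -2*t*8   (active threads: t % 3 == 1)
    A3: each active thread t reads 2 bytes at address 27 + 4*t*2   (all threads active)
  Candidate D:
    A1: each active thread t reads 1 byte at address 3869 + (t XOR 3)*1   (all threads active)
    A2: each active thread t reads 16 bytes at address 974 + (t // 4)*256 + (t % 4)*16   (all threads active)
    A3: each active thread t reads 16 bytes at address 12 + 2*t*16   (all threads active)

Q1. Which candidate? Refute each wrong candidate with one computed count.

A: A1 gives 3 transactions, not 1
C: A2 gives 4 transactions, not 8
D: A3 gives 8 transactions, not 5
B: all counts match (1,8,5)

Answer: B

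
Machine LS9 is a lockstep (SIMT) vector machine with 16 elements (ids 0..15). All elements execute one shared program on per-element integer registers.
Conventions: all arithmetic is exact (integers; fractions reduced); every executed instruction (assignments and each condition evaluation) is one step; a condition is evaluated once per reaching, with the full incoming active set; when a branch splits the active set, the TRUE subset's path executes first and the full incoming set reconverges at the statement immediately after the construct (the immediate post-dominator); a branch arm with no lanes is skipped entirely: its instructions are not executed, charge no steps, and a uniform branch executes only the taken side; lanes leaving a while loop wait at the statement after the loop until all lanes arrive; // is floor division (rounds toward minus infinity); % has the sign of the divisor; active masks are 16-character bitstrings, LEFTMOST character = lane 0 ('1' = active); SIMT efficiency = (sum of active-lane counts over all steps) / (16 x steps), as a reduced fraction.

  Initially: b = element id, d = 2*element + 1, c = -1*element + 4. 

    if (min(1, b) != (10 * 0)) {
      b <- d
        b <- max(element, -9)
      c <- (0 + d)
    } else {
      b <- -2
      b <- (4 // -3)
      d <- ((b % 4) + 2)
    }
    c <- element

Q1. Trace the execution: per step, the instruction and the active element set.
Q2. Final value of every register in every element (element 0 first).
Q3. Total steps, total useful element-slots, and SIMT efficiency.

step 0: eval (min(1, b) != (10 * 0)) 1111111111111111
step 1: b <- d                       0111111111111111
step 2: b <- max(element, -9)        0111111111111111
step 3: c <- (0 + d)                 0111111111111111
step 4: b <- -2                      1000000000000000
step 5: b <- (4 // -3)               1000000000000000
step 6: d <- ((b % 4) + 2)           1000000000000000
step 7: c <- element                 1111111111111111

Answer: 8 steps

b: -2,1,2,3,4,5,6,7,8,9,10,11,12,13,14,15
d: 4,3,5,7,9,11,13,15,17,19,21,23,25,27,29,31
c: 0,1,2,3,4,5,6,7,8,9,10,11,12,13,14,15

steps = 8; useful = 80; efficiency = 80/128 = 5/8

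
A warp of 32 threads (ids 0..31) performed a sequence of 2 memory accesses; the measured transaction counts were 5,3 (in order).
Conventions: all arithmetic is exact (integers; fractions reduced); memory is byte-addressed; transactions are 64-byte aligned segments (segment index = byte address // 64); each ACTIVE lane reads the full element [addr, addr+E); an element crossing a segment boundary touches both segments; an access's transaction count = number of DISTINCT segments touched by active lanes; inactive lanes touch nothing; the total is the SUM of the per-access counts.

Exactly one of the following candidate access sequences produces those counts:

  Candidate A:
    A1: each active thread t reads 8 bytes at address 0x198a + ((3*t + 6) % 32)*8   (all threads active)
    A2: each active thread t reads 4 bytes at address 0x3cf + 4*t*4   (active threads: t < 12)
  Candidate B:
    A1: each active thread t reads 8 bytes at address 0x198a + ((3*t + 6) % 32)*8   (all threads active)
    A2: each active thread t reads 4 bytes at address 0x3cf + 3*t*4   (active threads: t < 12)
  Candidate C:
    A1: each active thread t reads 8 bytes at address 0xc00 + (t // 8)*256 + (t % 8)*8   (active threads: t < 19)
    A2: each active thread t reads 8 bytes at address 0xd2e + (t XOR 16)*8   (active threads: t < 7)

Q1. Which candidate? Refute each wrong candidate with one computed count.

A: A2 gives 4 transactions, not 3
C: A1 gives 3 transactions, not 5
B: all counts match (5,3)

Answer: B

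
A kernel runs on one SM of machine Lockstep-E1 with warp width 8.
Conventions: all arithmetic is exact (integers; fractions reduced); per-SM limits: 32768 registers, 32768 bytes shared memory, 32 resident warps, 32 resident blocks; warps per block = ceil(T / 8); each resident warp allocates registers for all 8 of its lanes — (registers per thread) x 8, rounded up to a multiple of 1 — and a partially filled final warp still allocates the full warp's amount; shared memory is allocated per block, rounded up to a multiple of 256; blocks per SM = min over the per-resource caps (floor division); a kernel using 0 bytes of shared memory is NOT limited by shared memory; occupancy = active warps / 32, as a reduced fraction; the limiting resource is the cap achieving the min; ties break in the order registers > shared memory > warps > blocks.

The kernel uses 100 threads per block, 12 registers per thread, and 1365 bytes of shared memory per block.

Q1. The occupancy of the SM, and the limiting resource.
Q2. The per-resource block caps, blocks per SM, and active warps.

Answer: occupancy 13/16, limited by warps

registers: 26 blocks
shared memory: 21 blocks
warps: 2 blocks
blocks: 32 blocks

Answer: 2 blocks, 26 active warps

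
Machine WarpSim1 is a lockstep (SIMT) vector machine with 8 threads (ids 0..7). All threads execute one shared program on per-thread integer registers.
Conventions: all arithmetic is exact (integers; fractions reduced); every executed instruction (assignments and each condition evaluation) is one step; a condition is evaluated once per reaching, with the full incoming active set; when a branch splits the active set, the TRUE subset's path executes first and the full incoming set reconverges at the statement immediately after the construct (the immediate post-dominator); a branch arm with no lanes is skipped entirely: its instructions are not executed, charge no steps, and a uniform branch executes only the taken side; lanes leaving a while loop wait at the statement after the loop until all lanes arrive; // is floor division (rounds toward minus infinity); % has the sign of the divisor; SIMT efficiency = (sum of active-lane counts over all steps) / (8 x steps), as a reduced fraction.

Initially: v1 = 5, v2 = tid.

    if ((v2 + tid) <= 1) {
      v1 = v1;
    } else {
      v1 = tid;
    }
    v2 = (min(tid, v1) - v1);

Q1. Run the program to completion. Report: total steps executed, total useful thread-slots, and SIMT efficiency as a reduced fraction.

Answer: 4 steps, 24 useful, 3/4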